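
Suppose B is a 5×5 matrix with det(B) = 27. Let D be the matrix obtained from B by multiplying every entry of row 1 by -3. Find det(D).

|D| = -81

Scaling one row by -3 multiplies the determinant by -3.
det(D) = (-3)·(27) = -81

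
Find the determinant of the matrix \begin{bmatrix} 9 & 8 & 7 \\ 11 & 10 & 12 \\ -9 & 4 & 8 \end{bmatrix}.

Expand along column 1:
  + 9 · |10 12; 4 8| = 9·(80 − 48) = 288
  − 11 · |8 7; 4 8| = −11·(64 − 28) = -396
  + (-9) · |8 7; 10 12| = (-9)·(96 − 70) = -234
Sum: (288) + (-396) + (-234) = -342

-342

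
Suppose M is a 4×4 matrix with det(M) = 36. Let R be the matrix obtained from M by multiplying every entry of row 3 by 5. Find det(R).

Scaling one row by 5 multiplies the determinant by 5.
det(R) = (5)·(36) = 180

180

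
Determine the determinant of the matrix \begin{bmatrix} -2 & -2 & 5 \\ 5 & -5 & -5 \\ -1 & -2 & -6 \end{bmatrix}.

The determinant is -185.

Expand along row 1:
  + (-2) · |-5 -5; -2 -6| = (-2)·(30 − 10) = -40
  − (-2) · |5 -5; -1 -6| = −(-2)·(-30 − 5) = -70
  + 5 · |5 -5; -1 -2| = 5·(-10 − 5) = -75
Sum: (-40) + (-70) + (-75) = -185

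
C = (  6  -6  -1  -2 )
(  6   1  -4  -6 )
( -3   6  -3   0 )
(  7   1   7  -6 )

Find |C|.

-432

Expand along row 3 (it has 1 zero):
  + (-3) · M_31   where M_31 = det([-6 -1 -2; 1 -4 -6; 1 7 -6]) = -418
  − (6) · M_32   where M_32 = det([6 -1 -2; 6 -4 -6; 7 7 -6]) = 262
  + (-3) · M_33   where M_33 = det([6 -6 -2; 6 1 -6; 7 1 -6]) = 38
det = (+1)·(-3)·(-418) + (-1)·(6)·(262) + (+1)·(-3)·(38) = -432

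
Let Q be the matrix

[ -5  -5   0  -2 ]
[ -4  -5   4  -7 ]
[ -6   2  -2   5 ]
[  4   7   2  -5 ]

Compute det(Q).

The determinant is -914.

Expand along row 1 (it has 1 zero):
  + (-5) · M_11   where M_11 = det([-5 4 -7; 2 -2 5; 7 2 -5]) = 54
  − (-5) · M_12   where M_12 = det([-4 4 -7; -6 -2 5; 4 2 -5]) = -12
  − (-2) · M_14   where M_14 = det([-4 -5 4; -6 2 -2; 4 7 2]) = -292
det = (+1)·(-5)·(54) + (-1)·(-5)·(-12) + (-1)·(-2)·(-292) = -914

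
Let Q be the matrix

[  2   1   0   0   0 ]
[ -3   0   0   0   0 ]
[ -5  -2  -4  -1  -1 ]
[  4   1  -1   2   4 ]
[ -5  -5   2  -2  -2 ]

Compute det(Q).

det(Q) = -60

Q is block lower-triangular with a 2×2 block and a 3×3 block on the diagonal, so its determinant equals the product of the determinants of the diagonal blocks.
det of the 2×2 block = 3
det of the 3×3 block = -20
det = (3)·(-20) = -60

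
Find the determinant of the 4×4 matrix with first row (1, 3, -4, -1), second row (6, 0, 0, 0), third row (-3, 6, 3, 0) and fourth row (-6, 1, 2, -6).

Expand along row 2 (it has 3 zeros):
  − (6) · M_21   where M_21 = det([3 -4 -1; 6 3 0; 1 2 -6]) = -207
det = (-1)·(6)·(-207) = 1242

The determinant is 1242.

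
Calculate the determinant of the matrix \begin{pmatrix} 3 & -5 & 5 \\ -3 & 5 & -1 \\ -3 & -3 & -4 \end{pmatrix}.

Expand along row 1:
  + 3 · |5 -1; -3 -4| = 3·(-20 − 3) = -69
  − (-5) · |-3 -1; -3 -4| = −(-5)·(12 − 3) = 45
  + 5 · |-3 5; -3 -3| = 5·(9 − (-15)) = 120
Sum: (-69) + (45) + (120) = 96

96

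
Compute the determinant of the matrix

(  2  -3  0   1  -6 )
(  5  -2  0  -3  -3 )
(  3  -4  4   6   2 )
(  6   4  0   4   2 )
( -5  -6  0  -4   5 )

6464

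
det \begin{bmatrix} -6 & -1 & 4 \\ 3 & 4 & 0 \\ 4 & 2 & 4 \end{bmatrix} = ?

Expand along column 3:
  + 4 · |3 4; 4 2| = 4·(6 − 16) = -40
  + 4 · |-6 -1; 3 4| = 4·(-24 − (-3)) = -84
Sum: (-40) + (-84) = -124

-124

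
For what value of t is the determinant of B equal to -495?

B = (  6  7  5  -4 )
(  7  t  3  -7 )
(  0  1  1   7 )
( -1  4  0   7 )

Expanding along the column containing t, det(B) is linear in t: det(B) = (3)·t + (-471).
Set (3)·t + (-471) = -495  ⇒  (3)·t = -24  ⇒  t = -8.

t = -8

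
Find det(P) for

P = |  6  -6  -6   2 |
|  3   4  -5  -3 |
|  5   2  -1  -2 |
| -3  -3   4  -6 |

Expand along row 1:
  + (6) · M_11   where M_11 = det([4 -5 -3; 2 -1 -2; -3 4 -6]) = -49
  − (-6) · M_12   where M_12 = det([3 -5 -3; 5 -1 -2; -3 4 -6]) = -189
  + (-6) · M_13   where M_13 = det([3 4 -3; 5 2 -2; -3 -3 -6]) = 117
  − (2) · M_14   where M_14 = det([3 4 -5; 5 2 -1; -3 -3 4]) = -8
det = (+1)·(6)·(-49) + (-1)·(-6)·(-189) + (+1)·(-6)·(117) + (-1)·(2)·(-8) = -2114

The determinant is -2114.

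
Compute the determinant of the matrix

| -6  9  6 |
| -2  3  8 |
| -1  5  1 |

The determinant is 126.

Expand along row 1:
  + (-6) · |3 8; 5 1| = (-6)·(3 − 40) = 222
  − 9 · |-2 8; -1 1| = −9·(-2 − (-8)) = -54
  + 6 · |-2 3; -1 5| = 6·(-10 − (-3)) = -42
Sum: (222) + (-54) + (-42) = 126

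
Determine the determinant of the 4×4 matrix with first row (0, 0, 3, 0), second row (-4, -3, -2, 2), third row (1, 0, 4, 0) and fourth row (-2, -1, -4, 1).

The determinant is 3.

Expand along row 1 (it has 3 zeros):
  + (3) · M_13   where M_13 = det([-4 -3 2; 1 0 0; -2 -1 1]) = 1
det = (+1)·(3)·(1) = 3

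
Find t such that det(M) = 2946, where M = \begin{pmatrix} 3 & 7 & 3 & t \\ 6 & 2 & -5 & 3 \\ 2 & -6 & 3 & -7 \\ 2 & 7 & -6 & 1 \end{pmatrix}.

Expanding along the row containing t, det(M) is linear in t: det(M) = (4)·t + (2914).
Set (4)·t + (2914) = 2946  ⇒  (4)·t = 32  ⇒  t = 8.

t = 8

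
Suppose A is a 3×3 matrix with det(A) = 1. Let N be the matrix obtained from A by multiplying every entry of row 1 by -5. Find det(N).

det(N) = -5

Scaling one row by -5 multiplies the determinant by -5.
det(N) = (-5)·(1) = -5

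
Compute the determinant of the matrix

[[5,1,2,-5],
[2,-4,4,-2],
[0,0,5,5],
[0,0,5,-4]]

The determinant is 990.

The matrix is block upper-triangular with a 2×2 block and a 2×2 block on the diagonal, so its determinant equals the product of the determinants of the diagonal blocks.
det of the 2×2 block = -22
det of the 2×2 block = -45
det = (-22)·(-45) = 990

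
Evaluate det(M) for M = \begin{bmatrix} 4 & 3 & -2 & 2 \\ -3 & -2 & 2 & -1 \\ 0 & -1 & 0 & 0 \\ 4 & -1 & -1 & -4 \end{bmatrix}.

-14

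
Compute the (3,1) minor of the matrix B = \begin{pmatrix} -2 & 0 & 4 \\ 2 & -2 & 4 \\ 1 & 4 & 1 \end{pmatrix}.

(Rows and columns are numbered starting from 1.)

Delete row 3 and column 1; the remaining 2×2 submatrix is [0 4; -2 4].
Its determinant is 0·4 − 4·(-2) = 8.

8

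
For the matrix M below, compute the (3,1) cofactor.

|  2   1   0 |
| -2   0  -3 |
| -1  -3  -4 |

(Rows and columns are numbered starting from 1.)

Delete row 3 and column 1; the remaining 2×2 submatrix is [1 0; 0 -3].
Its determinant is 1·(-3) − 0·0 = -3.
The cofactor carries sign (−1)^(3+1) = +1, so C_{3,1} = +(-3) = -3.

The cofactor is -3.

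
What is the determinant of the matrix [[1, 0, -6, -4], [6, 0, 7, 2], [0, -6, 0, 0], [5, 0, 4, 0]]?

-144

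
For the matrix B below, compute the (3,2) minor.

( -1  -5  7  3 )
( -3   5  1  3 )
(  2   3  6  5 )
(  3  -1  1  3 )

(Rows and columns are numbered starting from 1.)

108

Delete row 3 and column 2; the remaining 3×3 submatrix is [-1 7 3; -3 1 3; 3 1 3].
Its determinant is 108.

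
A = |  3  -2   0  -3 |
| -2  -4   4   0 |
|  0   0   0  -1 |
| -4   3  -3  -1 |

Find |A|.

det(A) = 44

Expand along row 3 (it has 3 zeros):
  − (-1) · M_34   where M_34 = det([3 -2 0; -2 -4 4; -4 3 -3]) = 44
det = (-1)·(-1)·(44) = 44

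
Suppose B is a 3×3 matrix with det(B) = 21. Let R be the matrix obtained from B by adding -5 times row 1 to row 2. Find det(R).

|R| = 21

Adding a multiple of one row to another leaves the determinant unchanged.
det(R) = (1)·(21) = 21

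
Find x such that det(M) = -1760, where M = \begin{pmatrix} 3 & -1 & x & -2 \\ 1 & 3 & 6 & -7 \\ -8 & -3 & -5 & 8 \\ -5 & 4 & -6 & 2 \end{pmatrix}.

Expanding along the row containing x, det(M) is linear in x: det(M) = (219)·x + (-665).
Set (219)·x + (-665) = -1760  ⇒  (219)·x = -1095  ⇒  x = -5.

-5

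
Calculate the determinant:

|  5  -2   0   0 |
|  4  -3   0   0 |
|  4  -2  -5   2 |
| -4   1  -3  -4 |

-182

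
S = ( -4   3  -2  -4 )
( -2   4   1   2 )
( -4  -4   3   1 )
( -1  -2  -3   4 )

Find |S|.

det(S) = -1045

Expand along row 1:
  + (-4) · M_11   where M_11 = det([4 1 2; -4 3 1; -2 -3 4]) = 110
  − (3) · M_12   where M_12 = det([-2 1 2; -4 3 1; -1 -3 4]) = 15
  + (-2) · M_13   where M_13 = det([-2 4 2; -4 -4 1; -1 -2 4]) = 96
  − (-4) · M_14   where M_14 = det([-2 4 1; -4 -4 3; -1 -2 -3]) = -92
det = (+1)·(-4)·(110) + (-1)·(3)·(15) + (+1)·(-2)·(96) + (-1)·(-4)·(-92) = -1045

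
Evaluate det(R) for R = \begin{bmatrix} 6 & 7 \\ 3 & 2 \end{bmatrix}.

det(R) = -9

det(R) = 6·2 − 7·3 = 12 − 21 = -9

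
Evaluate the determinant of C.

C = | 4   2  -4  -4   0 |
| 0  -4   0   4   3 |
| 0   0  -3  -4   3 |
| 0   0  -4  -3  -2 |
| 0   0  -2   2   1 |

C is block upper-triangular with a 2×2 block and a 3×3 block on the diagonal, so its determinant equals the product of the determinants of the diagonal blocks.
det of the 2×2 block = -16
det of the 3×3 block = -77
det = (-16)·(-77) = 1232

|C| = 1232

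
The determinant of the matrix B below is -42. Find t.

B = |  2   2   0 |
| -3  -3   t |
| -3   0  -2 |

7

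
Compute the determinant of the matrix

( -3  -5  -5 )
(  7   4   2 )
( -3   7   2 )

-187

Expand along row 1:
  + (-3) · |4 2; 7 2| = (-3)·(8 − 14) = 18
  − (-5) · |7 2; -3 2| = −(-5)·(14 − (-6)) = 100
  + (-5) · |7 4; -3 7| = (-5)·(49 − (-12)) = -305
Sum: (18) + (100) + (-305) = -187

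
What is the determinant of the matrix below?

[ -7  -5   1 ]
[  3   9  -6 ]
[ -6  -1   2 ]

Expand along row 1:
  + (-7) · |9 -6; -1 2| = (-7)·(18 − 6) = -84
  − (-5) · |3 -6; -6 2| = −(-5)·(6 − 36) = -150
  + 1 · |3 9; -6 -1| = 1·(-3 − (-54)) = 51
Sum: (-84) + (-150) + (51) = -183

-183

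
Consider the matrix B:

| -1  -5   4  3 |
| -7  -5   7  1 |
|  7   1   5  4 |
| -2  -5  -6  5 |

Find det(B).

Expand along row 1:
  + (-1) · M_11   where M_11 = det([-5 7 1; 1 5 4; -5 -6 5]) = -401
  − (-5) · M_12   where M_12 = det([-7 7 1; 7 5 4; -2 -6 5]) = -676
  + (4) · M_13   where M_13 = det([-7 -5 1; 7 1 4; -2 -5 5]) = 7
  − (3) · M_14   where M_14 = det([-7 -5 7; 7 1 5; -2 -5 -6]) = -524
det = (+1)·(-1)·(-401) + (-1)·(-5)·(-676) + (+1)·(4)·(7) + (-1)·(3)·(-524) = -1379

-1379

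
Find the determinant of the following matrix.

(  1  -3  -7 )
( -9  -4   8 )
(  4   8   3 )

139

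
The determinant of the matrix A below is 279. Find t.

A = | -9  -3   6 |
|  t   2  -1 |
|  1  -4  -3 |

-6

Expanding along the row containing t, det(A) is linear in t: det(A) = (-33)·t + (81).
Set (-33)·t + (81) = 279  ⇒  (-33)·t = 198  ⇒  t = -6.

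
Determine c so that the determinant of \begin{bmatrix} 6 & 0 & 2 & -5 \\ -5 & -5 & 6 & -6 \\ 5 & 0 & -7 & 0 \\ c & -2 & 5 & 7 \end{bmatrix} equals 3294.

Expanding along the row containing c, det(B) is linear in c: det(B) = (175)·c + (3119).
Set (175)·c + (3119) = 3294  ⇒  (175)·c = 175  ⇒  c = 1.

c = 1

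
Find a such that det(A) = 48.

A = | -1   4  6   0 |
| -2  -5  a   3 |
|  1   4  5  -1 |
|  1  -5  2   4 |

a = -1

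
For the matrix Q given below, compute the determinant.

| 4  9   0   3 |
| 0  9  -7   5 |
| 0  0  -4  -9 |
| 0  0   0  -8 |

|Q| = 1152

Q is upper triangular, so det(Q) is the product of the diagonal entries:
det = (4) · (9) · (-4) · (-8) = 1152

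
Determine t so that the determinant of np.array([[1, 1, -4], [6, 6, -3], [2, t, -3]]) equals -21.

Expanding along the column containing t, det(B) is linear in t: det(B) = (-21)·t + (42).
Set (-21)·t + (42) = -21  ⇒  (-21)·t = -63  ⇒  t = 3.

t = 3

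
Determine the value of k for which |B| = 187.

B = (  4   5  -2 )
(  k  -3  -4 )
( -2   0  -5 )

Expanding along the column containing k, det(B) is linear in k: det(B) = (25)·k + (112).
Set (25)·k + (112) = 187  ⇒  (25)·k = 75  ⇒  k = 3.

3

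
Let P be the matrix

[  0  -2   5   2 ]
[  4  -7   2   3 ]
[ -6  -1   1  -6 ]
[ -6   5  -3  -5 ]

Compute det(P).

Expand along row 1 (it has 1 zero):
  − (-2) · M_12   where M_12 = det([4 2 3; -6 1 -6; -6 -3 -5]) = -8
  + (5) · M_13   where M_13 = det([4 -7 3; -6 -1 -6; -6 5 -5]) = -10
  − (2) · M_14   where M_14 = det([4 -7 2; -6 -1 1; -6 5 -3]) = 88
det = (-1)·(-2)·(-8) + (+1)·(5)·(-10) + (-1)·(2)·(88) = -242

The determinant is -242.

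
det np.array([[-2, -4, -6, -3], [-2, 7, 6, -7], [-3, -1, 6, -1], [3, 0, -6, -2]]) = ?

834

Expand along row 4 (it has 1 zero):
  − (3) · M_41   where M_41 = det([-4 -6 -3; 7 6 -7; -1 6 -1]) = -372
  − (-6) · M_43   where M_43 = det([-2 -4 -3; -2 7 -7; -3 -1 -1]) = -117
  + (-2) · M_44   where M_44 = det([-2 -4 -6; -2 7 6; -3 -1 6]) = -210
det = (-1)·(3)·(-372) + (-1)·(-6)·(-117) + (+1)·(-2)·(-210) = 834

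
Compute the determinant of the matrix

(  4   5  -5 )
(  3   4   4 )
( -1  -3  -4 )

The determinant is 49.

Expand along column 1:
  + 4 · |4 4; -3 -4| = 4·(-16 − (-12)) = -16
  − 3 · |5 -5; -3 -4| = −3·(-20 − 15) = 105
  + (-1) · |5 -5; 4 4| = (-1)·(20 − (-20)) = -40
Sum: (-16) + (105) + (-40) = 49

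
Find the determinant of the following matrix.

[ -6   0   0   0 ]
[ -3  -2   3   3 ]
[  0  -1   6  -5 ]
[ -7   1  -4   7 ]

The determinant is 264.

Expand along row 1 (it has 3 zeros):
  + (-6) · M_11   where M_11 = det([-2 3 3; -1 6 -5; 1 -4 7]) = -44
det = (+1)·(-6)·(-44) = 264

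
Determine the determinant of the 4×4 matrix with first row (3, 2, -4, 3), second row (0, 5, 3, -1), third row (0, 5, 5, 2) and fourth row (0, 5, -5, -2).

330

Expand along column 1 (it has 3 zeros):
  + (3) · M_11   where M_11 = det([5 3 -1; 5 5 2; 5 -5 -2]) = 110
det = (+1)·(3)·(110) = 330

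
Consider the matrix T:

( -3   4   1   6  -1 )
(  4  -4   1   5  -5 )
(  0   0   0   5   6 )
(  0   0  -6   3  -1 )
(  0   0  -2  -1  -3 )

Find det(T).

T is block upper-triangular with a 2×2 block and a 3×3 block on the diagonal, so its determinant equals the product of the determinants of the diagonal blocks.
det of the 2×2 block = -4
det of the 3×3 block = -8
det = (-4)·(-8) = 32

32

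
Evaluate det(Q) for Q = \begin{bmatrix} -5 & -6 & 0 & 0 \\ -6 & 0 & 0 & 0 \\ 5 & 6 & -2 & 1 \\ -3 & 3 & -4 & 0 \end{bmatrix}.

Q is block lower-triangular with a 2×2 block and a 2×2 block on the diagonal, so its determinant equals the product of the determinants of the diagonal blocks.
det of the 2×2 block = -36
det of the 2×2 block = 4
det = (-36)·(4) = -144

det(Q) = -144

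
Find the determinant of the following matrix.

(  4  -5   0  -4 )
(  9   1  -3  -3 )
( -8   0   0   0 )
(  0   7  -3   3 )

-144

Expand along row 3 (it has 3 zeros):
  + (-8) · M_31   where M_31 = det([-5 0 -4; 1 -3 -3; 7 -3 3]) = 18
det = (+1)·(-8)·(18) = -144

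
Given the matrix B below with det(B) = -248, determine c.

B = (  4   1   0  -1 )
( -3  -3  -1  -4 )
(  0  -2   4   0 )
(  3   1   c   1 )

Expanding along the row containing c, det(B) is linear in c: det(B) = (38)·c + (-58).
Set (38)·c + (-58) = -248  ⇒  (38)·c = -190  ⇒  c = -5.

-5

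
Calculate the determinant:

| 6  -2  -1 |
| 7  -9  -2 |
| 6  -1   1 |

The determinant is -75.

Expand along row 1:
  + 6 · |-9 -2; -1 1| = 6·(-9 − 2) = -66
  − (-2) · |7 -2; 6 1| = −(-2)·(7 − (-12)) = 38
  + (-1) · |7 -9; 6 -1| = (-1)·(-7 − (-54)) = -47
Sum: (-66) + (38) + (-47) = -75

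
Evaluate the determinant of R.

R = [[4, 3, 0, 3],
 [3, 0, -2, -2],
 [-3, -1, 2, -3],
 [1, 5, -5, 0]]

Expand along row 1 (it has 1 zero):
  + (4) · M_11   where M_11 = det([0 -2 -2; -1 2 -3; 5 -5 0]) = 40
  − (3) · M_12   where M_12 = det([3 -2 -2; -3 2 -3; 1 -5 0]) = -65
  − (3) · M_14   where M_14 = det([3 0 -2; -3 -1 2; 1 5 -5]) = 13
det = (+1)·(4)·(40) + (-1)·(3)·(-65) + (-1)·(3)·(13) = 316

|R| = 316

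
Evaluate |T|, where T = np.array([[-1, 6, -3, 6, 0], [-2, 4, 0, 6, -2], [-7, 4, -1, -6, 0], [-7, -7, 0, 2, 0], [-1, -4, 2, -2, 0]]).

Expand along column 5 (it has 4 zeros):
  − (-2) · M_25   where M_25 = det([-1 6 -3 6; -7 4 -1 -6; -7 -7 0 2; -1 -4 2 -2]) = -624
det = (-1)·(-2)·(-624) = -1248

det(T) = -1248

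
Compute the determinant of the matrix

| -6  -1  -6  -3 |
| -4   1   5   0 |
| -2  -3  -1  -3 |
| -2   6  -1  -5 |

1388

Expand along row 2 (it has 1 zero):
  − (-4) · M_21   where M_21 = det([-1 -6 -3; -3 -1 -3; 6 -1 -5]) = 169
  + (1) · M_22   where M_22 = det([-6 -6 -3; -2 -1 -3; -2 -1 -5]) = 12
  − (5) · M_23   where M_23 = det([-6 -1 -3; -2 -3 -3; -2 6 -5]) = -140
det = (-1)·(-4)·(169) + (+1)·(1)·(12) + (-1)·(5)·(-140) = 1388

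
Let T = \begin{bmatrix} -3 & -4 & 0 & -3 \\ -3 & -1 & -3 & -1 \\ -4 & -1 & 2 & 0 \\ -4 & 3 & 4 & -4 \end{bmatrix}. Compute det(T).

Expand along row 1 (it has 1 zero):
  + (-3) · M_11   where M_11 = det([-1 -3 -1; -1 2 0; 3 4 -4]) = 30
  − (-4) · M_12   where M_12 = det([-3 -3 -1; -4 2 0; -4 4 -4]) = 80
  − (-3) · M_14   where M_14 = det([-3 -1 -3; -4 -1 2; -4 3 4]) = 70
det = (+1)·(-3)·(30) + (-1)·(-4)·(80) + (-1)·(-3)·(70) = 440

440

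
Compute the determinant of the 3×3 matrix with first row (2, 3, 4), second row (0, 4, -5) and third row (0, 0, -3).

-24

The matrix is upper triangular, so the determinant is the product of the diagonal entries:
det = (2) · (4) · (-3) = -24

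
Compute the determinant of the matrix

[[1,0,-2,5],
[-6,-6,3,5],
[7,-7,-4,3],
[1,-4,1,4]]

-940

Expand along row 1 (it has 1 zero):
  + (1) · M_11   where M_11 = det([-6 3 5; -7 -4 3; -4 1 4]) = 47
  + (-2) · M_13   where M_13 = det([-6 -6 5; 7 -7 3; 1 -4 4]) = 141
  − (5) · M_14   where M_14 = det([-6 -6 3; 7 -7 -4; 1 -4 1]) = 141
det = (+1)·(1)·(47) + (+1)·(-2)·(141) + (-1)·(5)·(141) = -940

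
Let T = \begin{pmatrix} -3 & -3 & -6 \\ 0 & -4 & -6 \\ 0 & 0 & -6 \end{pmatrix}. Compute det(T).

T is upper triangular, so det(T) is the product of the diagonal entries:
det = (-3) · (-4) · (-6) = -72

det(T) = -72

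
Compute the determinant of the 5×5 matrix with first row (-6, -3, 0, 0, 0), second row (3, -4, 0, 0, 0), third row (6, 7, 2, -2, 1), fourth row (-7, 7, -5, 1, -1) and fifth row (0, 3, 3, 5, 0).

The determinant is -396.

The matrix is block lower-triangular with a 2×2 block and a 3×3 block on the diagonal, so its determinant equals the product of the determinants of the diagonal blocks.
det of the 2×2 block = 33
det of the 3×3 block = -12
det = (33)·(-12) = -396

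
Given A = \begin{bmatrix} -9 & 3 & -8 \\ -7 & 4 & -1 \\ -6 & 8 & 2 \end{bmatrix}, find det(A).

172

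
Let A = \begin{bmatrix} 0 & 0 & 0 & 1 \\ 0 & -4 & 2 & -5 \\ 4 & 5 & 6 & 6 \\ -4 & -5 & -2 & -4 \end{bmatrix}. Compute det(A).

Expand along row 1 (it has 3 zeros):
  − (1) · M_14   where M_14 = det([0 -4 2; 4 5 6; -4 -5 -2]) = 64
det = (-1)·(1)·(64) = -64

-64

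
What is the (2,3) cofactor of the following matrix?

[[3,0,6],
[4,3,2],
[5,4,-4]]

Delete row 2 and column 3; the remaining 2×2 submatrix is [3 0; 5 4].
Its determinant is 3·4 − 0·5 = 12.
The cofactor carries sign (−1)^(2+3) = −1, so C_{2,3} = −(12) = -12.

-12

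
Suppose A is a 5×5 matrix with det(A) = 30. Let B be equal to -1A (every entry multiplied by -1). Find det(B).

-30

For a 5×5 matrix, det(-1A) = (-1)^5·det(A) = -1·det(A).
det(B) = (-1)·(30) = -30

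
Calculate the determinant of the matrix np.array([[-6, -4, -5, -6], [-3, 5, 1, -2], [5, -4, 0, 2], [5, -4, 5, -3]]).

-515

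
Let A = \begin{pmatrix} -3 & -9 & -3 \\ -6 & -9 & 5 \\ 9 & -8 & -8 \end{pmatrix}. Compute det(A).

|A| = -696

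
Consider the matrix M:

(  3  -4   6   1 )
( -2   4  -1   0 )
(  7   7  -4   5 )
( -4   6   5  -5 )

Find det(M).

Expand along row 2 (it has 1 zero):
  − (-2) · M_21   where M_21 = det([-4 6 1; 7 -4 5; 6 5 -5]) = 469
  + (4) · M_22   where M_22 = det([3 6 1; 7 -4 5; -4 5 -5]) = 94
  − (-1) · M_23   where M_23 = det([3 -4 1; 7 7 5; -4 6 -5]) = -185
det = (-1)·(-2)·(469) + (+1)·(4)·(94) + (-1)·(-1)·(-185) = 1129

1129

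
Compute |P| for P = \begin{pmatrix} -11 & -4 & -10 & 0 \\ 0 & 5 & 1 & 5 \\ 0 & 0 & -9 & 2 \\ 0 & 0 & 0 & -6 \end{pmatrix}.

|P| = -2970

P is upper triangular, so det(P) is the product of the diagonal entries:
det = (-11) · (5) · (-9) · (-6) = -2970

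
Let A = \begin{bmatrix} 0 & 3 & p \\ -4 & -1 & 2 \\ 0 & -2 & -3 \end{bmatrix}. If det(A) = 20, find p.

Expanding along the row containing p, det(A) is linear in p: det(A) = (8)·p + (-36).
Set (8)·p + (-36) = 20  ⇒  (8)·p = 56  ⇒  p = 7.

7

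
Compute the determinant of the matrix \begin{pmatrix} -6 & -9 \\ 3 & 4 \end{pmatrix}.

det = (-6)·4 − (-9)·3 = -24 − (-27) = 3

The determinant is 3.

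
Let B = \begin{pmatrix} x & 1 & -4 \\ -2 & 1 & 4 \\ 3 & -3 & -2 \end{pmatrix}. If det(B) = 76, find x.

8

Expanding along the column containing x, det(B) is linear in x: det(B) = (10)·x + (-4).
Set (10)·x + (-4) = 76  ⇒  (10)·x = 80  ⇒  x = 8.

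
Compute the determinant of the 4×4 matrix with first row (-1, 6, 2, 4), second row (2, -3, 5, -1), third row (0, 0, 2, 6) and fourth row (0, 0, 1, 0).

54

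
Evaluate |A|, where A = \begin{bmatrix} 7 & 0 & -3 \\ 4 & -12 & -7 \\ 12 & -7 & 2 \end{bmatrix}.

-859

Expand along column 2:
  + (-12) · |7 -3; 12 2| = (-12)·(14 − (-36)) = -600
  − (-7) · |7 -3; 4 -7| = −(-7)·(-49 − (-12)) = -259
Sum: (-600) + (-259) = -859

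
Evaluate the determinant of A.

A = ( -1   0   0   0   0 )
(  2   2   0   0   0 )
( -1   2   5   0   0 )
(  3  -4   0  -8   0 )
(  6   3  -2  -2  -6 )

det(A) = -480

A is lower triangular, so det(A) is the product of the diagonal entries:
det = (-1) · (2) · (5) · (-8) · (-6) = -480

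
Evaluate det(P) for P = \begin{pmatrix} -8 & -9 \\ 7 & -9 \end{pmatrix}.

det(P) = 135

det(P) = (-8)·(-9) − (-9)·7 = 72 − (-63) = 135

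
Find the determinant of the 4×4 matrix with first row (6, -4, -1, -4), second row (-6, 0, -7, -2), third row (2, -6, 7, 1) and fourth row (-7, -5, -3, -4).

1064

Expand along row 2 (it has 1 zero):
  − (-6) · M_21   where M_21 = det([-4 -1 -4; -6 7 1; -5 -3 -4]) = -83
  − (-7) · M_23   where M_23 = det([6 -4 -4; 2 -6 1; -7 -5 -4]) = 378
  + (-2) · M_24   where M_24 = det([6 -4 -1; 2 -6 7; -7 -5 -3]) = 542
det = (-1)·(-6)·(-83) + (-1)·(-7)·(378) + (+1)·(-2)·(542) = 1064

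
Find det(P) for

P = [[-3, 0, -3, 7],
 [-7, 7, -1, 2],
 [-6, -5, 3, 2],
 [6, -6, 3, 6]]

Expand along row 1 (it has 1 zero):
  + (-3) · M_11   where M_11 = det([7 -1 2; -5 3 2; -6 3 6]) = 72
  + (-3) · M_13   where M_13 = det([-7 7 2; -6 -5 2; 6 -6 6]) = 594
  − (7) · M_14   where M_14 = det([-7 7 -1; -6 -5 3; 6 -6 3]) = 165
det = (+1)·(-3)·(72) + (+1)·(-3)·(594) + (-1)·(7)·(165) = -3153

det(P) = -3153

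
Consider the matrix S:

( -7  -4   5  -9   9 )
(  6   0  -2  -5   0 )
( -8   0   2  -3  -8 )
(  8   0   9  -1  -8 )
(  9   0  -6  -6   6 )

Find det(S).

Expand along column 2 (it has 4 zeros):
  − (-4) · M_12   where M_12 = det([6 -2 -5 0; -8 2 -3 -8; 8 9 -1 -8; 9 -6 -6 6]) = 828
det = (-1)·(-4)·(828) = 3312

|S| = 3312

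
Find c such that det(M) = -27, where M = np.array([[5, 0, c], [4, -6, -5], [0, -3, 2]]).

-9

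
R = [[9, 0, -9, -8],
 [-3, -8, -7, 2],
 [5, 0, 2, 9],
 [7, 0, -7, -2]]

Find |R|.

det(R) = -2128

Expand along column 2 (it has 3 zeros):
  + (-8) · M_22   where M_22 = det([9 -9 -8; 5 2 9; 7 -7 -2]) = 266
det = (+1)·(-8)·(266) = -2128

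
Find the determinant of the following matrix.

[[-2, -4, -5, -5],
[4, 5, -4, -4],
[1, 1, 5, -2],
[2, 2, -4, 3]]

Expand along row 1:
  + (-2) · M_11   where M_11 = det([5 -4 -4; 1 5 -2; 2 -4 3]) = 119
  − (-4) · M_12   where M_12 = det([4 -4 -4; 1 5 -2; 2 -4 3]) = 112
  + (-5) · M_13   where M_13 = det([4 5 -4; 1 1 -2; 2 2 3]) = -7
  − (-5) · M_14   where M_14 = det([4 5 -4; 1 1 5; 2 2 -4]) = 14
det = (+1)·(-2)·(119) + (-1)·(-4)·(112) + (+1)·(-5)·(-7) + (-1)·(-5)·(14) = 315

315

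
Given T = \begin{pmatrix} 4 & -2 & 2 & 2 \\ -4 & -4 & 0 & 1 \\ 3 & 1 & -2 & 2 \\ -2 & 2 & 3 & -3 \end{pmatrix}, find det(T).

86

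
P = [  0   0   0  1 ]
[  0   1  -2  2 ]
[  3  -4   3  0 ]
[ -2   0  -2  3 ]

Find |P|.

The determinant is -16.

Expand along row 1 (it has 3 zeros):
  − (1) · M_14   where M_14 = det([0 1 -2; 3 -4 3; -2 0 -2]) = 16
det = (-1)·(1)·(16) = -16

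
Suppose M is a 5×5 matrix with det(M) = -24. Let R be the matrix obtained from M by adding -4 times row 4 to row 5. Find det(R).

-24

Adding a multiple of one row to another leaves the determinant unchanged.
det(R) = (1)·(-24) = -24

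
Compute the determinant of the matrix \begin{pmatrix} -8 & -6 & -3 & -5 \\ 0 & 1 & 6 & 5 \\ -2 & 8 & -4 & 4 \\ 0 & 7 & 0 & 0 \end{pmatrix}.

Expand along row 4 (it has 3 zeros):
  + (7) · M_42   where M_42 = det([-8 -3 -5; 0 6 5; -2 -4 4]) = -382
det = (+1)·(7)·(-382) = -2674

The determinant is -2674.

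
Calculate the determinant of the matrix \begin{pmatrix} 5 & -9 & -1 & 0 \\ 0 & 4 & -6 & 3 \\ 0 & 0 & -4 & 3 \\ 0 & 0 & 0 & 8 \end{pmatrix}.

-640

The matrix is upper triangular, so the determinant is the product of the diagonal entries:
det = (5) · (4) · (-4) · (8) = -640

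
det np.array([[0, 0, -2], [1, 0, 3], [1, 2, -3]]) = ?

-4

Expand along row 1:
  + (-2) · |1 0; 1 2| = (-2)·(2 − 0) = -4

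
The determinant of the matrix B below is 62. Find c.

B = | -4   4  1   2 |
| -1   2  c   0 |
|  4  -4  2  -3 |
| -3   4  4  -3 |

7

Expanding along the column containing c, det(B) is linear in c: det(B) = (4)·c + (34).
Set (4)·c + (34) = 62  ⇒  (4)·c = 28  ⇒  c = 7.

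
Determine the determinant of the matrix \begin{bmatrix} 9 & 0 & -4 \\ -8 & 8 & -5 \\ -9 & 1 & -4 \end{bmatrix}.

-499

Expand along column 2:
  + 8 · |9 -4; -9 -4| = 8·(-36 − 36) = -576
  − 1 · |9 -4; -8 -5| = −1·(-45 − 32) = 77
Sum: (-576) + (77) = -499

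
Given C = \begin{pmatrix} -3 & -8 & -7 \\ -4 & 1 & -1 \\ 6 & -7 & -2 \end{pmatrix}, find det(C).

The determinant is -15.

Expand along row 1:
  + (-3) · |1 -1; -7 -2| = (-3)·(-2 − 7) = 27
  − (-8) · |-4 -1; 6 -2| = −(-8)·(8 − (-6)) = 112
  + (-7) · |-4 1; 6 -7| = (-7)·(28 − 6) = -154
Sum: (27) + (112) + (-154) = -15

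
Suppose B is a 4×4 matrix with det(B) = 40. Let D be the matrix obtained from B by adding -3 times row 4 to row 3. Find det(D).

Adding a multiple of one row to another leaves the determinant unchanged.
det(D) = (1)·(40) = 40

The determinant is 40.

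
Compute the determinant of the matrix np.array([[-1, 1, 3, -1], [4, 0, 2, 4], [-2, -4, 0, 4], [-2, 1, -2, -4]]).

12

Expand along row 2 (it has 1 zero):
  − (4) · M_21   where M_21 = det([1 3 -1; -4 0 4; 1 -2 -4]) = -36
  − (2) · M_23   where M_23 = det([-1 1 -1; -2 -4 4; -2 1 -4]) = -18
  + (4) · M_24   where M_24 = det([-1 1 3; -2 -4 0; -2 1 -2]) = -42
det = (-1)·(4)·(-36) + (-1)·(2)·(-18) + (+1)·(4)·(-42) = 12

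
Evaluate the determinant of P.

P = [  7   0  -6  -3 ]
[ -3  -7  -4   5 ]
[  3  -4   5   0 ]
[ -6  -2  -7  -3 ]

det(P) = 4102

Expand along row 1 (it has 1 zero):
  + (7) · M_11   where M_11 = det([-7 -4 5; -4 5 0; -2 -7 -3]) = 343
  + (-6) · M_13   where M_13 = det([-3 -7 5; 3 -4 0; -6 -2 -3]) = -249
  − (-3) · M_14   where M_14 = det([-3 -7 -4; 3 -4 5; -6 -2 -7]) = 69
det = (+1)·(7)·(343) + (+1)·(-6)·(-249) + (-1)·(-3)·(69) = 4102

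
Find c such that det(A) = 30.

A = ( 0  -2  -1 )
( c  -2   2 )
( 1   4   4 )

9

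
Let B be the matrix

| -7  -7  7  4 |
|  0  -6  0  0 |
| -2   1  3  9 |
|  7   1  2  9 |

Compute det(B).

Expand along row 2 (it has 3 zeros):
  + (-6) · M_22   where M_22 = det([-7 7 4; -2 3 9; 7 2 9]) = 404
det = (+1)·(-6)·(404) = -2424

-2424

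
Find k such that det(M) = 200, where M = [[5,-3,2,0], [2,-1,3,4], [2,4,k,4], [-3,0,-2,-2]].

Expanding along the row containing k, det(M) is linear in k: det(M) = (34)·k + (-72).
Set (34)·k + (-72) = 200  ⇒  (34)·k = 272  ⇒  k = 8.

8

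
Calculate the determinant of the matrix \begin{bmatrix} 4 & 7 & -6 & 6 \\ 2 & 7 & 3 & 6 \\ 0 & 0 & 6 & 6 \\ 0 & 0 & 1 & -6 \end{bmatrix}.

The determinant is -588.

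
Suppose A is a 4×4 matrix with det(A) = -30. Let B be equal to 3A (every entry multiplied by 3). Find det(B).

The determinant is -2430.

For a 4×4 matrix, det(3A) = 3^4·det(A) = 81·det(A).
det(B) = (81)·(-30) = -2430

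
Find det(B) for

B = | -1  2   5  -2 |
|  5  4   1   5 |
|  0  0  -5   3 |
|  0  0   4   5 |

518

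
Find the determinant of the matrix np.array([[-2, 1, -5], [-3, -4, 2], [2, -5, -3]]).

The determinant is -164.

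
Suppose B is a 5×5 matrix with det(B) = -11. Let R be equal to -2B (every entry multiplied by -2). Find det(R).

The determinant is 352.

For a 5×5 matrix, det(-2B) = (-2)^5·det(B) = -32·det(B).
det(R) = (-32)·(-11) = 352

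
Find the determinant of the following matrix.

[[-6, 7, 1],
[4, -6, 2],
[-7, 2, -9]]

The determinant is -180.

Expand along row 1:
  + (-6) · |-6 2; 2 -9| = (-6)·(54 − 4) = -300
  − 7 · |4 2; -7 -9| = −7·(-36 − (-14)) = 154
  + 1 · |4 -6; -7 2| = 1·(8 − 42) = -34
Sum: (-300) + (154) + (-34) = -180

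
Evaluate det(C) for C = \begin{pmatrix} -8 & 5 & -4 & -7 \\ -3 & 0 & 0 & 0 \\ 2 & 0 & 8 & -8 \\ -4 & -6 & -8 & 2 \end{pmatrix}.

Expand along row 2 (it has 3 zeros):
  − (-3) · M_21   where M_21 = det([5 -4 -7; 0 8 -8; -6 -8 2]) = -768
det = (-1)·(-3)·(-768) = -2304

|C| = -2304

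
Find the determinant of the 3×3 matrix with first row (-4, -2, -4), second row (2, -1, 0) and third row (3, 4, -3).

Expand along row 2:
  − 2 · |-2 -4; 4 -3| = −2·(6 − (-16)) = -44
  + (-1) · |-4 -4; 3 -3| = (-1)·(12 − (-12)) = -24
Sum: (-44) + (-24) = -68

-68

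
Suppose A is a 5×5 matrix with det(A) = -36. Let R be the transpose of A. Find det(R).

det(Aᵀ) = det(A).
det(R) = (1)·(-36) = -36

det(R) = -36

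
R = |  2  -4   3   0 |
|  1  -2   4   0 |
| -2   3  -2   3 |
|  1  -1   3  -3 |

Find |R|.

Expand along column 4 (it has 2 zeros):
  − (3) · M_34   where M_34 = det([2 -4 3; 1 -2 4; 1 -1 3]) = -5
  + (-3) · M_44   where M_44 = det([2 -4 3; 1 -2 4; -2 3 -2]) = 5
det = (-1)·(3)·(-5) + (+1)·(-3)·(5) = 0

|R| = 0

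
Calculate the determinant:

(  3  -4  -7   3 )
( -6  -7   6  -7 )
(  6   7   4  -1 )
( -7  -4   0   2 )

-1130

Expand along row 4 (it has 1 zero):
  − (-7) · M_41   where M_41 = det([-4 -7 3; -7 6 -7; 7 4 -1]) = 94
  + (-4) · M_42   where M_42 = det([3 -7 3; -6 6 -7; 6 4 -1]) = 222
  + (2) · M_44   where M_44 = det([3 -4 -7; -6 -7 6; 6 7 4]) = -450
det = (-1)·(-7)·(94) + (+1)·(-4)·(222) + (+1)·(2)·(-450) = -1130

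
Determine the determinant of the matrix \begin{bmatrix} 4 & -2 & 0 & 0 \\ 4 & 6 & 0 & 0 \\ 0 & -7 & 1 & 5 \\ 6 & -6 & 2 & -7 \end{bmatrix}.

The matrix is block lower-triangular with a 2×2 block and a 2×2 block on the diagonal, so its determinant equals the product of the determinants of the diagonal blocks.
det of the 2×2 block = 32
det of the 2×2 block = -17
det = (32)·(-17) = -544

-544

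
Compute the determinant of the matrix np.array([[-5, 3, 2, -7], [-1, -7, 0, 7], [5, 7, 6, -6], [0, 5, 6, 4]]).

Expand along row 2 (it has 1 zero):
  − (-1) · M_21   where M_21 = det([3 2 -7; 7 6 -6; 5 6 4]) = -20
  + (-7) · M_22   where M_22 = det([-5 2 -7; 5 6 -6; 0 6 4]) = -550
  + (7) · M_24   where M_24 = det([-5 3 2; 5 7 6; 0 5 6]) = -100
det = (-1)·(-1)·(-20) + (+1)·(-7)·(-550) + (+1)·(7)·(-100) = 3130

The determinant is 3130.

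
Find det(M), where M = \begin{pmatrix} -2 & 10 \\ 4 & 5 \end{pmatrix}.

-50

det(M) = (-2)·5 − 10·4 = -10 − 40 = -50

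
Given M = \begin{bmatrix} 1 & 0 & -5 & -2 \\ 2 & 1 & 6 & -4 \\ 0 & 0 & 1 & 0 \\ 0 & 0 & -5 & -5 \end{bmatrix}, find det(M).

M is block upper-triangular with a 2×2 block and a 2×2 block on the diagonal, so its determinant equals the product of the determinants of the diagonal blocks.
det of the 2×2 block = 1
det of the 2×2 block = -5
det = (1)·(-5) = -5

det(M) = -5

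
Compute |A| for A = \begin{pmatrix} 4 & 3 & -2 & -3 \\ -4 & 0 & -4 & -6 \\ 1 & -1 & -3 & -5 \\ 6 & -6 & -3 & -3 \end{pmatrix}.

-234

Expand along row 2 (it has 1 zero):
  − (-4) · M_21   where M_21 = det([3 -2 -3; -1 -3 -5; -6 -3 -3]) = -27
  − (-4) · M_23   where M_23 = det([4 3 -3; 1 -1 -5; 6 -6 -3]) = -189
  + (-6) · M_24   where M_24 = det([4 3 -2; 1 -1 -3; 6 -6 -3]) = -105
det = (-1)·(-4)·(-27) + (-1)·(-4)·(-189) + (+1)·(-6)·(-105) = -234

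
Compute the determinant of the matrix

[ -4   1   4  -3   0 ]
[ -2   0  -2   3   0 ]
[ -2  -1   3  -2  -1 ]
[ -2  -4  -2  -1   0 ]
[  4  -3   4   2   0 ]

-704

Expand along column 5 (it has 4 zeros):
  + (-1) · M_35   where M_35 = det([-4 1 4 -3; -2 0 -2 3; -2 -4 -2 -1; 4 -3 4 2]) = 704
det = (+1)·(-1)·(704) = -704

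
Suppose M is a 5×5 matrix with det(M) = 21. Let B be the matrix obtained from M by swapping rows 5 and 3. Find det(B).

-21

Swapping two rows multiplies the determinant by −1.
det(B) = (-1)·(21) = -21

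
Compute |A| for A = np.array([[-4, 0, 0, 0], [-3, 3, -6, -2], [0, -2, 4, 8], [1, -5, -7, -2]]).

det(A) = -1360

Expand along row 1 (it has 3 zeros):
  + (-4) · M_11   where M_11 = det([3 -6 -2; -2 4 8; -5 -7 -2]) = 340
det = (+1)·(-4)·(340) = -1360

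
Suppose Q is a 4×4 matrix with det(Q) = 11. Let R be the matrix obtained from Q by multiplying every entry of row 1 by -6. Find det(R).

-66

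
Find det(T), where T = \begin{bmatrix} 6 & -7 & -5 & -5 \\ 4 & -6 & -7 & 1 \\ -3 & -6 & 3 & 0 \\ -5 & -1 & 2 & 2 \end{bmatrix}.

det(T) = 753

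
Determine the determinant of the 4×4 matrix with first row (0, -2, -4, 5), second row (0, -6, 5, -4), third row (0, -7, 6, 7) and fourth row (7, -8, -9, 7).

Expand along column 1 (it has 3 zeros):
  − (7) · M_41   where M_41 = det([-2 -4 5; -6 5 -4; -7 6 7]) = -403
det = (-1)·(7)·(-403) = 2821

The determinant is 2821.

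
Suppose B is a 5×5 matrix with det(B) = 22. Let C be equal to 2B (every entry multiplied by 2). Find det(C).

For a 5×5 matrix, det(2B) = 2^5·det(B) = 32·det(B).
det(C) = (32)·(22) = 704

|C| = 704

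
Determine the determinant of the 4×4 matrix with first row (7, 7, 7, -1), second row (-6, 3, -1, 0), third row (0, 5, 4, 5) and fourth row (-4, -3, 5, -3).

Expand along row 2 (it has 1 zero):
  − (-6) · M_21   where M_21 = det([7 7 -1; 5 4 5; -3 5 -3]) = -296
  + (3) · M_22   where M_22 = det([7 7 -1; 0 4 5; -4 5 -3]) = -415
  − (-1) · M_23   where M_23 = det([7 7 -1; 0 5 5; -4 -3 -3]) = -160
det = (-1)·(-6)·(-296) + (+1)·(3)·(-415) + (-1)·(-1)·(-160) = -3181

The determinant is -3181.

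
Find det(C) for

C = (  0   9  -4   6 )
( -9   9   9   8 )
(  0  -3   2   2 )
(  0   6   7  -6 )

-3672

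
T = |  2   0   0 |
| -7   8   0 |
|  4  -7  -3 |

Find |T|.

T is lower triangular, so det(T) is the product of the diagonal entries:
det = (2) · (8) · (-3) = -48

-48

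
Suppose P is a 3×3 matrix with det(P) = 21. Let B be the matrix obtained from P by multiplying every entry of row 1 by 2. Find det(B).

Scaling one row by 2 multiplies the determinant by 2.
det(B) = (2)·(21) = 42

42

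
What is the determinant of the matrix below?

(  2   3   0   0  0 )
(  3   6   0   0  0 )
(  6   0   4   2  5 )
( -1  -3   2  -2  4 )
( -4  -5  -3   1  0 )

The determinant is -180.

The matrix is block lower-triangular with a 2×2 block and a 3×3 block on the diagonal, so its determinant equals the product of the determinants of the diagonal blocks.
det of the 2×2 block = 3
det of the 3×3 block = -60
det = (3)·(-60) = -180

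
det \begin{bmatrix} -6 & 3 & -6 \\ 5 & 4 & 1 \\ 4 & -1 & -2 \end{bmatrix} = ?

The determinant is 210.

Expand along row 1:
  + (-6) · |4 1; -1 -2| = (-6)·(-8 − (-1)) = 42
  − 3 · |5 1; 4 -2| = −3·(-10 − 4) = 42
  + (-6) · |5 4; 4 -1| = (-6)·(-5 − 16) = 126
Sum: (42) + (42) + (126) = 210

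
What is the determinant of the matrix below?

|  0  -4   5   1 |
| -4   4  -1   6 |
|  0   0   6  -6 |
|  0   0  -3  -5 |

768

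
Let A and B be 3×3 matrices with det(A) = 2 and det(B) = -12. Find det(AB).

-24

det(AB) = det(A)·det(B) = (2)·(-12) = -24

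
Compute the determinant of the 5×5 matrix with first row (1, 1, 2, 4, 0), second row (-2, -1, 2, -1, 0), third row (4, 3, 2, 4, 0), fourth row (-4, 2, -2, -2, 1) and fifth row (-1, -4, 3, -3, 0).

The determinant is -115.

Expand along column 5 (it has 4 zeros):
  − (1) · M_45   where M_45 = det([1 1 2 4; -2 -1 2 -1; 4 3 2 4; -1 -4 3 -3]) = 115
det = (-1)·(1)·(115) = -115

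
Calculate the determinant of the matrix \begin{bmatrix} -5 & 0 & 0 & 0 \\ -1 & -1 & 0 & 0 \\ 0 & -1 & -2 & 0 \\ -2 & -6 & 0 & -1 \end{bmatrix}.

10

The matrix is lower triangular, so the determinant is the product of the diagonal entries:
det = (-5) · (-1) · (-2) · (-1) = 10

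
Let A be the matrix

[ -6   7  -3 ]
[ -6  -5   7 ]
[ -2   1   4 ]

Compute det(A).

280

Expand along column 1:
  + (-6) · |-5 7; 1 4| = (-6)·(-20 − 7) = 162
  − (-6) · |7 -3; 1 4| = −(-6)·(28 − (-3)) = 186
  + (-2) · |7 -3; -5 7| = (-2)·(49 − 15) = -68
Sum: (162) + (186) + (-68) = 280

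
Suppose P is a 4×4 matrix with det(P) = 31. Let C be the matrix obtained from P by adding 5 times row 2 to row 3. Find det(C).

31

Adding a multiple of one row to another leaves the determinant unchanged.
det(C) = (1)·(31) = 31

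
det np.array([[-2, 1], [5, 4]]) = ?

det = (-2)·4 − 1·5 = -8 − 5 = -13

The determinant is -13.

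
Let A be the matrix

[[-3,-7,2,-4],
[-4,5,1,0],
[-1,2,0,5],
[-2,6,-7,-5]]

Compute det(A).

Expand along row 2 (it has 1 zero):
  − (-4) · M_21   where M_21 = det([-7 2 -4; 2 0 5; 6 -7 -5]) = -109
  + (5) · M_22   where M_22 = det([-3 2 -4; -1 0 5; -2 -7 -5]) = -163
  − (1) · M_23   where M_23 = det([-3 -7 -4; -1 2 5; -2 6 -5]) = 233
det = (-1)·(-4)·(-109) + (+1)·(5)·(-163) + (-1)·(1)·(233) = -1484

-1484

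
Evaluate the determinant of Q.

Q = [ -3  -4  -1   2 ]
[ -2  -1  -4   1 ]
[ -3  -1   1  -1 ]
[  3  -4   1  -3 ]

Expand along row 1:
  + (-3) · M_11   where M_11 = det([-1 -4 1; -1 1 -1; -4 1 -3]) = 1
  − (-4) · M_12   where M_12 = det([-2 -4 1; -3 1 -1; 3 1 -3]) = 46
  + (-1) · M_13   where M_13 = det([-2 -1 1; -3 -1 -1; 3 -4 -3]) = 29
  − (2) · M_14   where M_14 = det([-2 -1 -4; -3 -1 1; 3 -4 1]) = -72
det = (+1)·(-3)·(1) + (-1)·(-4)·(46) + (+1)·(-1)·(29) + (-1)·(2)·(-72) = 296

The determinant is 296.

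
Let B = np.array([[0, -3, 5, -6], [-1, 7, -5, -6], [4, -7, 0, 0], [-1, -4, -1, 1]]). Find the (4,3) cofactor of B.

Delete row 4 and column 3; the remaining 3×3 submatrix is [0 -3 -6; -1 7 -6; 4 -7 0].
Its determinant is 198.
The cofactor carries sign (−1)^(4+3) = −1, so C_{4,3} = −(198) = -198.

-198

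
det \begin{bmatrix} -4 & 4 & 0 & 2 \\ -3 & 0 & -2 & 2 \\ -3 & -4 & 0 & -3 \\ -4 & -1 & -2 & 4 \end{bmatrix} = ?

Expand along column 3 (it has 2 zeros):
  − (-2) · M_23   where M_23 = det([-4 4 2; -3 -4 -3; -4 -1 4]) = 146
  − (-2) · M_43   where M_43 = det([-4 4 2; -3 0 2; -3 -4 -3]) = -68
det = (-1)·(-2)·(146) + (-1)·(-2)·(-68) = 156

156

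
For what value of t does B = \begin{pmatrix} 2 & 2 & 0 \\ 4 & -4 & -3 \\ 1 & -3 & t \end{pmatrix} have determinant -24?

t = 0

Expanding along the row containing t, det(B) is linear in t: det(B) = (-16)·t + (-24).
Set (-16)·t + (-24) = -24  ⇒  (-16)·t = 0  ⇒  t = 0.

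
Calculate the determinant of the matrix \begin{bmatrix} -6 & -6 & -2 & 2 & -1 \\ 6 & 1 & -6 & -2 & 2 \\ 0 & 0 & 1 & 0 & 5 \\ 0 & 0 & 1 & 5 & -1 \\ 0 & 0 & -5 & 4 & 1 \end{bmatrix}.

The determinant is 4620.

The matrix is block upper-triangular with a 2×2 block and a 3×3 block on the diagonal, so its determinant equals the product of the determinants of the diagonal blocks.
det of the 2×2 block = 30
det of the 3×3 block = 154
det = (30)·(154) = 4620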